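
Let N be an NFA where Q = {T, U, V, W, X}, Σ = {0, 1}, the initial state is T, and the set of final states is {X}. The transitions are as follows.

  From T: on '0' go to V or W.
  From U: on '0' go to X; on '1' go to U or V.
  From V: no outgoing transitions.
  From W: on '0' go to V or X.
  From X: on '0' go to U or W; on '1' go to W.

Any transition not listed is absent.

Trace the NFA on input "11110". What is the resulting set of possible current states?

∅

Start in {T}.
Read '1': {T} → ∅.
The set is empty and remains empty for the remaining 4 symbols.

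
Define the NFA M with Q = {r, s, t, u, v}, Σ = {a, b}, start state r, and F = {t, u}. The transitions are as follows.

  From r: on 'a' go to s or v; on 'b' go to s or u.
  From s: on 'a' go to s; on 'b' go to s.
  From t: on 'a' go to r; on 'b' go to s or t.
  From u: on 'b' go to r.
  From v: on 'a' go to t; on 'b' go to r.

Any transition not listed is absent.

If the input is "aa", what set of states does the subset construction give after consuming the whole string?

Start in {r}.
Read 'a': r→{s, v}; now {s, v}.
Read 'a': s→{s}, v→{t}; now {s, t}.

{s, t}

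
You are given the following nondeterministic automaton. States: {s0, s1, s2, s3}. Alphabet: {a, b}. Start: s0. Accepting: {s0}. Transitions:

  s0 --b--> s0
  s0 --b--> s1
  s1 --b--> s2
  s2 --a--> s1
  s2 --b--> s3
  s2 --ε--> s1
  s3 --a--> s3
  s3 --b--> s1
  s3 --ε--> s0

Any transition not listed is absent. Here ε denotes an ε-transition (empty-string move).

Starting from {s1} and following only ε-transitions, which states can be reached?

{s1}

Begin with {s1}.
No ε-moves leave this set, so the closure equals the set itself.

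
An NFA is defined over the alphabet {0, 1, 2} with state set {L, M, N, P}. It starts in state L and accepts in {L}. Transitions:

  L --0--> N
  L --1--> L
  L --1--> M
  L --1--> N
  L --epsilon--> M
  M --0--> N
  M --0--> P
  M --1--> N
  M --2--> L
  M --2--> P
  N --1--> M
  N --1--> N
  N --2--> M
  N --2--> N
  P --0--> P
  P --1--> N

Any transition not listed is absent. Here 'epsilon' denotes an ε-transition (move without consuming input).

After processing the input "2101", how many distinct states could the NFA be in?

2

Start: ε-closure({L}) = {L, M}.
Read '2': L→∅, M→{L, P}; union {L, P}; ε-closure = {L, M, P}.
Read '1': L→{L, M, N}, M→{N}, P→{N}; now {L, M, N}.
Read '0': L→{N}, M→{N, P}, N→∅; now {N, P}.
Read '1': N→{M, N}, P→{N}; now {M, N}.
That set has 2 states.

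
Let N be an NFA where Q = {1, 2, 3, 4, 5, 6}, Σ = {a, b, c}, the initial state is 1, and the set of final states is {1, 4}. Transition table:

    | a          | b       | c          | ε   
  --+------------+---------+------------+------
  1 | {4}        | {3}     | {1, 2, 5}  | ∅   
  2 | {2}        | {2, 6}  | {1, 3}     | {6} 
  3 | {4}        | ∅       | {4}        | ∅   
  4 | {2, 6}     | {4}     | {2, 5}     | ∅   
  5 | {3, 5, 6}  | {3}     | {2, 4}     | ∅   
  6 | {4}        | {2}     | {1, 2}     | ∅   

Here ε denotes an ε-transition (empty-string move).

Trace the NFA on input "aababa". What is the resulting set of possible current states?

Start in {1}.
Read 'a': {1} → {4}.
Read 'a': {4} → {2, 6}.
Read 'b': {2, 6} → {2, 6}.
Read 'a': {2, 6} → {2, 4, 6}.
Read 'b': {2, 4, 6} → {2, 4, 6}.
Read 'a': {2, 4, 6} → {2, 4, 6}.

{2, 4, 6}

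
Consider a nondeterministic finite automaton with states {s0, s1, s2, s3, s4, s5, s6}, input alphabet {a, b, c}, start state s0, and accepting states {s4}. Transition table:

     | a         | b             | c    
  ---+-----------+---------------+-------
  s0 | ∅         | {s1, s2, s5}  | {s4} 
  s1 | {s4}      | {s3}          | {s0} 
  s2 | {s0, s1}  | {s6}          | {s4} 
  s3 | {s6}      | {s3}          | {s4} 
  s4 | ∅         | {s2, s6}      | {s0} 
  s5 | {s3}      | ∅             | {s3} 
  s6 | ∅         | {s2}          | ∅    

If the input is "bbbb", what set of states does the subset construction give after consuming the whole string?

{s3, s6}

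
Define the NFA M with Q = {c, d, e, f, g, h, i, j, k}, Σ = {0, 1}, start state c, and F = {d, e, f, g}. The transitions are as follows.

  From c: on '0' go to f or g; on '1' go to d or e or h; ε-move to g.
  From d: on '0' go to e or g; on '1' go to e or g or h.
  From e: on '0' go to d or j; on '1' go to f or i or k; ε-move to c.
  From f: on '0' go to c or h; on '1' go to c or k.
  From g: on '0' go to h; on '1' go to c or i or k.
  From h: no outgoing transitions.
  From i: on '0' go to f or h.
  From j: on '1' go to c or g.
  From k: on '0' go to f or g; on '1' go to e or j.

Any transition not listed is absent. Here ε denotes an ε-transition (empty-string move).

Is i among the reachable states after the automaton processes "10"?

No

Start: ε-closure({c}) = {c, g}.
Read '1': c→{d, e, h}, g→{c, i, k}; union {c, d, e, h, i, k}; ε-closure = {c, d, e, g, h, i, k}.
Read '0': c→{f, g}, d→{e, g}, e→{d, j}, g→{h}, h→∅, i→{f, h}, k→{f, g}; union {d, e, f, g, h, j}; ε-closure = {c, d, e, f, g, h, j}.
State i is not in {c, d, e, f, g, h, j}.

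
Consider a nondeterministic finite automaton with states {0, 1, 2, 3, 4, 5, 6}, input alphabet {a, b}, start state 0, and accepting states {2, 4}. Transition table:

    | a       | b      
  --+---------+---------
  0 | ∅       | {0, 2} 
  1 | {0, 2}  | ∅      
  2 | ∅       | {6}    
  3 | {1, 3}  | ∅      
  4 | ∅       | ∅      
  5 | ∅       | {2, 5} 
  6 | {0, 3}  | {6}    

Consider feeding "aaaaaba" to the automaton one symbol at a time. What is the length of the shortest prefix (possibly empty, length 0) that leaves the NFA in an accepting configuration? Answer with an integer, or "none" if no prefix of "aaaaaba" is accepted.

none

Start in {0}.
Read 'a': {0} → ∅.
The set is empty and remains empty for the remaining 6 symbols.
No reachable set along the way intersects F.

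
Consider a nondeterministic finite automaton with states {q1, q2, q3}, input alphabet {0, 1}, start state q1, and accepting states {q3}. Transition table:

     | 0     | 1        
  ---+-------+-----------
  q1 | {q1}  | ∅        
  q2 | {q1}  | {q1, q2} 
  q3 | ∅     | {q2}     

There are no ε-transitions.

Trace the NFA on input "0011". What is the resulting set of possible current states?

∅

Start in {q1}.
Read '0': {q1} → {q1}.
Read '0': {q1} → {q1}.
Read '1': {q1} → ∅.
The set is empty and remains empty for the remaining 1 symbol.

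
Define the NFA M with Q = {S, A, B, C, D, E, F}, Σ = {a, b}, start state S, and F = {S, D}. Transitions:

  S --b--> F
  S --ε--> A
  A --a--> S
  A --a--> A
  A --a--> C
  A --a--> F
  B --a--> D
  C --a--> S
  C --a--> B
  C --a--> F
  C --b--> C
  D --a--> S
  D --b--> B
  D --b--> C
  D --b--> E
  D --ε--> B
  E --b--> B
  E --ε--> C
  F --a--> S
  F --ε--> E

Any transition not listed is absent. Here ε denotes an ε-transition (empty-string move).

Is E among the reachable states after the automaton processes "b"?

Start: ε-closure({S}) = {S, A}.
Read 'b': {S, A} → {C, E, F}.
State E is in {C, E, F}.

Yes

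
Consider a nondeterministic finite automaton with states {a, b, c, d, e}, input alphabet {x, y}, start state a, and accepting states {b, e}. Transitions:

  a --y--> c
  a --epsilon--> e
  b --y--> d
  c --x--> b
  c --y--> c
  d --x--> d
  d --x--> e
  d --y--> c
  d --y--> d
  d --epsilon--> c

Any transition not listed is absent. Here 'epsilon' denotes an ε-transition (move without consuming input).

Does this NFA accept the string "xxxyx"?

No

Start: ε-closure({a}) = {a, e}.
Read 'x': a→∅, e→∅; now ∅.
The set is empty and remains empty for the remaining 4 symbols.
The final set ∅ contains no accepting state.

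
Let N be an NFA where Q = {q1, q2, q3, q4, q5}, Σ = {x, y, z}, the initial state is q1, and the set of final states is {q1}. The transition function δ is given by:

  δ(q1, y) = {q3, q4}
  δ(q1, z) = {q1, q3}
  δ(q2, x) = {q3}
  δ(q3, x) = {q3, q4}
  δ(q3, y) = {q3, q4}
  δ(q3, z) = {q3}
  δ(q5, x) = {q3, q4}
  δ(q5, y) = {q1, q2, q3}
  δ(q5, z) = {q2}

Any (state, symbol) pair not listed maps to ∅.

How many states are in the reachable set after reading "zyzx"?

2

Start in {q1}.
Read 'z': q1→{q1, q3}; now {q1, q3}.
Read 'y': q1→{q3, q4}, q3→{q3, q4}; now {q3, q4}.
Read 'z': q3→{q3}, q4→∅; now {q3}.
Read 'x': q3→{q3, q4}; now {q3, q4}.
That set has 2 states.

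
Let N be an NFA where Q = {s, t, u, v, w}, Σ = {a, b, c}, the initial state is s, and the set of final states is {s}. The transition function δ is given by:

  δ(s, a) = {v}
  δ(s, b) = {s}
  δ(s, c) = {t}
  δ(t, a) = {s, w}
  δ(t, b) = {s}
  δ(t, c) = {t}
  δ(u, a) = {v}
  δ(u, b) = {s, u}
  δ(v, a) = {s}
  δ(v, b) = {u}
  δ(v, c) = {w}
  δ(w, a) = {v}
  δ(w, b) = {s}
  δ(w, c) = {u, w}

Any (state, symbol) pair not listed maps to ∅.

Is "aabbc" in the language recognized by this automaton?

No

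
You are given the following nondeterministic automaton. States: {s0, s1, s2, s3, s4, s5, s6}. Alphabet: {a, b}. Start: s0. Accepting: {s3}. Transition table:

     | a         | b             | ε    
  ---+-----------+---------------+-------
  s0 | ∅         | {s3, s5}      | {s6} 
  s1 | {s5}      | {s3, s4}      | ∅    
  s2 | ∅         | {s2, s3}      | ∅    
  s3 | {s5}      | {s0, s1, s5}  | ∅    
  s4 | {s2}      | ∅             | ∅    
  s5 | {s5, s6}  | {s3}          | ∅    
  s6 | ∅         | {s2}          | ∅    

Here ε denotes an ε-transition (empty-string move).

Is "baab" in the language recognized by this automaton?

Yes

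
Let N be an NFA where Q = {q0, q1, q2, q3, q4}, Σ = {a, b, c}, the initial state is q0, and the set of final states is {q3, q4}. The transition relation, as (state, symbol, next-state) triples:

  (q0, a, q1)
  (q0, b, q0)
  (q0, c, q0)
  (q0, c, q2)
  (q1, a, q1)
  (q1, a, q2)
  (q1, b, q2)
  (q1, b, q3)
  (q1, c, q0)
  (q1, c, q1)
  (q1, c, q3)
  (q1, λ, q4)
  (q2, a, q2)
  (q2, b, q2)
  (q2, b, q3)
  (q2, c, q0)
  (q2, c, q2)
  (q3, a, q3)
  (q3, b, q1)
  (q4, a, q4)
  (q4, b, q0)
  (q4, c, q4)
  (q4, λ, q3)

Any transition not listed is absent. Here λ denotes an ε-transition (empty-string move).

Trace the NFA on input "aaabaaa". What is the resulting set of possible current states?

{q1, q2, q3, q4}

Start in {q0}.
Read 'a': {q0} → {q1, q3, q4}.
Read 'a': {q1, q3, q4} → {q1, q2, q3, q4}.
Read 'a': {q1, q2, q3, q4} → {q1, q2, q3, q4}.
Read 'b': {q1, q2, q3, q4} → {q0, q1, q2, q3, q4}.
Read 'a': {q0, q1, q2, q3, q4} → {q1, q2, q3, q4}.
Read 'a': {q1, q2, q3, q4} → {q1, q2, q3, q4}.
Read 'a': {q1, q2, q3, q4} → {q1, q2, q3, q4}.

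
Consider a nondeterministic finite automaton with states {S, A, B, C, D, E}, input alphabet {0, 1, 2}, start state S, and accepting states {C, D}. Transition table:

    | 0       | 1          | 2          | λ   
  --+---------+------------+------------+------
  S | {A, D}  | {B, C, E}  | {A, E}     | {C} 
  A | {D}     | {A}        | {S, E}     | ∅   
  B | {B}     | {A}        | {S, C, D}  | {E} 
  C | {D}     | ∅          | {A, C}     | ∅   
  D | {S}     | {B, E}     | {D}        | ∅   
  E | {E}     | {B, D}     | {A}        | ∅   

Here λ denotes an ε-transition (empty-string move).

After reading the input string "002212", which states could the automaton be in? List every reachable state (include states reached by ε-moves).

{S, A, C, D, E}

Start: ε-closure({S}) = {S, C}.
Read '0': S→{A, D}, C→{D}; now {A, D}.
Read '0': A→{D}, D→{S}; union {S, D}; ε-closure = {S, C, D}.
Read '2': S→{A, E}, C→{A, C}, D→{D}; now {A, C, D, E}.
Read '2': A→{S, E}, C→{A, C}, D→{D}, E→{A}; now {S, A, C, D, E}.
Read '1': S→{B, C, E}, A→{A}, C→∅, D→{B, E}, E→{B, D}; now {A, B, C, D, E}.
Read '2': A→{S, E}, B→{S, C, D}, C→{A, C}, D→{D}, E→{A}; now {S, A, C, D, E}.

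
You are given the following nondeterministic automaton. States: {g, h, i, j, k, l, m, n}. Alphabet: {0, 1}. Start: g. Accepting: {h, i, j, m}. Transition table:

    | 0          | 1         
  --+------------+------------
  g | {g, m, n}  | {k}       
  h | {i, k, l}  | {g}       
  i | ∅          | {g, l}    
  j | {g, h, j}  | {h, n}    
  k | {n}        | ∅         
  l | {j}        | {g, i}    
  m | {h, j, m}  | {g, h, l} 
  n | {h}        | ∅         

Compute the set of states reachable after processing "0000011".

Start in {g}.
Read '0': {g} → {g, m, n}.
Read '0': {g, m, n} → {g, h, j, m, n}.
Read '0': {g, h, j, m, n} → {g, h, i, j, k, l, m, n}.
Read '0': {g, h, i, j, k, l, m, n} → {g, h, i, j, k, l, m, n}.
Read '0': {g, h, i, j, k, l, m, n} → {g, h, i, j, k, l, m, n}.
Read '1': {g, h, i, j, k, l, m, n} → {g, h, i, k, l, n}.
Read '1': {g, h, i, k, l, n} → {g, i, k, l}.

{g, i, k, l}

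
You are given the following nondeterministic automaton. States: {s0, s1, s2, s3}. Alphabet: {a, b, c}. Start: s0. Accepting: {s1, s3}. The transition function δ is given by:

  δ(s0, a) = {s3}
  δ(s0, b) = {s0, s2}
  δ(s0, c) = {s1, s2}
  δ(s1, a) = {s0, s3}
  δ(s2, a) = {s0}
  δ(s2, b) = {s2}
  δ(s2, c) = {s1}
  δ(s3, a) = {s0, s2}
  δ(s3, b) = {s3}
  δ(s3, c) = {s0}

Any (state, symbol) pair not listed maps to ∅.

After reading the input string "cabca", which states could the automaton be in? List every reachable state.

{s0, s3}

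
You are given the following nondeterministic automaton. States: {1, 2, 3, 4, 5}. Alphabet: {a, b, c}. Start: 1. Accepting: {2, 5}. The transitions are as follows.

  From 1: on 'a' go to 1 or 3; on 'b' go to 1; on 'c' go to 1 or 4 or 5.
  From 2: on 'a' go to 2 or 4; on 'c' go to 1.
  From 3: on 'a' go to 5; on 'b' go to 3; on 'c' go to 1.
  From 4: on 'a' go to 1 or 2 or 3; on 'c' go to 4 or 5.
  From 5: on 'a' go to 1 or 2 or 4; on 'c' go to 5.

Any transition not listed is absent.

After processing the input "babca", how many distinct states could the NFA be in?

4

Start in {1}.
Read 'b': 1→{1}; now {1}.
Read 'a': 1→{1, 3}; now {1, 3}.
Read 'b': 1→{1}, 3→{3}; now {1, 3}.
Read 'c': 1→{1, 4, 5}, 3→{1}; now {1, 4, 5}.
Read 'a': 1→{1, 3}, 4→{1, 2, 3}, 5→{1, 2, 4}; now {1, 2, 3, 4}.
That set has 4 states.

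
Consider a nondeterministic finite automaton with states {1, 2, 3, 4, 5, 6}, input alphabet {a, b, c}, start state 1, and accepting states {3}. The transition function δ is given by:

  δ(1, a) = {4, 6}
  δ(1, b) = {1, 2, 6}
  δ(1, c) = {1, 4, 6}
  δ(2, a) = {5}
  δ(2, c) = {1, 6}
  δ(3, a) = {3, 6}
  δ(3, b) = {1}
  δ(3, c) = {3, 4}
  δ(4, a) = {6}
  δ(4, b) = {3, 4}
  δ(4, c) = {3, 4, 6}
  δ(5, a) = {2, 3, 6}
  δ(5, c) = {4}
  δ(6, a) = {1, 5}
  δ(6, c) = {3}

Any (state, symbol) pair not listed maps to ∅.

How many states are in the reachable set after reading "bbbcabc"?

Start in {1}.
Read 'b': {1} → {1, 2, 6}.
Read 'b': {1, 2, 6} → {1, 2, 6}.
Read 'b': {1, 2, 6} → {1, 2, 6}.
Read 'c': {1, 2, 6} → {1, 3, 4, 6}.
Read 'a': {1, 3, 4, 6} → {1, 3, 4, 5, 6}.
Read 'b': {1, 3, 4, 5, 6} → {1, 2, 3, 4, 6}.
Read 'c': {1, 2, 3, 4, 6} → {1, 3, 4, 6}.
That set has 4 states.

4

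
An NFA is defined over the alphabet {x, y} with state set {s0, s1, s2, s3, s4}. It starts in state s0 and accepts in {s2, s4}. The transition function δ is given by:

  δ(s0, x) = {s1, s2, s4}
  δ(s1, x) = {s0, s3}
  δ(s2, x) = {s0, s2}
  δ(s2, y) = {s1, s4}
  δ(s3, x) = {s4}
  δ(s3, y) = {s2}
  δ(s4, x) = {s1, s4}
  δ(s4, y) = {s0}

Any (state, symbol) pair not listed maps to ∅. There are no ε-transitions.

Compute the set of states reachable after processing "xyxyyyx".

Start in {s0}.
Read 'x': {s0} → {s1, s2, s4}.
Read 'y': {s1, s2, s4} → {s0, s1, s4}.
Read 'x': {s0, s1, s4} → {s0, s1, s2, s3, s4}.
Read 'y': {s0, s1, s2, s3, s4} → {s0, s1, s2, s4}.
Read 'y': {s0, s1, s2, s4} → {s0, s1, s4}.
Read 'y': {s0, s1, s4} → {s0}.
Read 'x': {s0} → {s1, s2, s4}.

{s1, s2, s4}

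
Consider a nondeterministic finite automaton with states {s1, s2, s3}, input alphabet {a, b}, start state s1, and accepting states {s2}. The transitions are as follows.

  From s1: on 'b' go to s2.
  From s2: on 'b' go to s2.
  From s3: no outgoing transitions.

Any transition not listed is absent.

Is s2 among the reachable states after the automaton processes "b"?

Yes

Start in {s1}.
Read 'b': s1→{s2}; now {s2}.
State s2 is in {s2}.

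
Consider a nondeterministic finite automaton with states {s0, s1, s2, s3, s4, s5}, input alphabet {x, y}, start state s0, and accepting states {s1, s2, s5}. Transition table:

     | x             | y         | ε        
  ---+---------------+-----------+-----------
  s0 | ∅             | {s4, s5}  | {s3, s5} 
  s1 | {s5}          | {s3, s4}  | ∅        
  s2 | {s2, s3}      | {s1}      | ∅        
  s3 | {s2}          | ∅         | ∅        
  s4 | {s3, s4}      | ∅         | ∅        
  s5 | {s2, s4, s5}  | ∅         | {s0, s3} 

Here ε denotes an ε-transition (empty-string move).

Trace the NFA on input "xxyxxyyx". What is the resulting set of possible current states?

Start: ε-closure({s0}) = {s0, s3, s5}.
Read 'x': {s0, s3, s5} → {s0, s2, s3, s4, s5}.
Read 'x': {s0, s2, s3, s4, s5} → {s0, s2, s3, s4, s5}.
Read 'y': {s0, s2, s3, s4, s5} → {s0, s1, s3, s4, s5}.
Read 'x': {s0, s1, s3, s4, s5} → {s0, s2, s3, s4, s5}.
Read 'x': {s0, s2, s3, s4, s5} → {s0, s2, s3, s4, s5}.
Read 'y': {s0, s2, s3, s4, s5} → {s0, s1, s3, s4, s5}.
Read 'y': {s0, s1, s3, s4, s5} → {s0, s3, s4, s5}.
Read 'x': {s0, s3, s4, s5} → {s0, s2, s3, s4, s5}.

{s0, s2, s3, s4, s5}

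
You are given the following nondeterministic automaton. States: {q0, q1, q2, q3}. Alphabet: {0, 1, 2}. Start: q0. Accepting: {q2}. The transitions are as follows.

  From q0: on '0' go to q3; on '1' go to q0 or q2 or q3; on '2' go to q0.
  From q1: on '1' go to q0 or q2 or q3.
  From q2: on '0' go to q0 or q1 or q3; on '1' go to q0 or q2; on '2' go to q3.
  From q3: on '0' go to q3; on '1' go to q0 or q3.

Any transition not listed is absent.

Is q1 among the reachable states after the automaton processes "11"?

Start in {q0}.
Read '1': {q0} → {q0, q2, q3}.
Read '1': {q0, q2, q3} → {q0, q2, q3}.
State q1 is not in {q0, q2, q3}.

No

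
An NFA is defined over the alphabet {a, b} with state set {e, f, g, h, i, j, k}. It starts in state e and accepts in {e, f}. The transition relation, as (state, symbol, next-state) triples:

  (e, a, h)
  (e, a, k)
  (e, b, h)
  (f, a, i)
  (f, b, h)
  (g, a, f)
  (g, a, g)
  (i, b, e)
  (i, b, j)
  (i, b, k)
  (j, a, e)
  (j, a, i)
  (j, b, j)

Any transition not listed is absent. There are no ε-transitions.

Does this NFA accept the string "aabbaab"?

No

Start in {e}.
Read 'a': e→{h, k}; now {h, k}.
Read 'a': h→∅, k→∅; now ∅.
The set is empty and remains empty for the remaining 5 symbols.
The final set ∅ contains no accepting state.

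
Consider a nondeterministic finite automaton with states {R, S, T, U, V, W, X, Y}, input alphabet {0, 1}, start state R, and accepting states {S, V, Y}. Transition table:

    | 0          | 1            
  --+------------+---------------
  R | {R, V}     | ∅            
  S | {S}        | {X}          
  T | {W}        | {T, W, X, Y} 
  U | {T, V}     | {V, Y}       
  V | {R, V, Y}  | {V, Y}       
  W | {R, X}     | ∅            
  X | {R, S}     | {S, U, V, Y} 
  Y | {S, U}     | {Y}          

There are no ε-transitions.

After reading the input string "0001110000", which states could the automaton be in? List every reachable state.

Start in {R}.
Read '0': R→{R, V}; now {R, V}.
Read '0': R→{R, V}, V→{R, V, Y}; now {R, V, Y}.
Read '0': R→{R, V}, V→{R, V, Y}, Y→{S, U}; now {R, S, U, V, Y}.
Read '1': R→∅, S→{X}, U→{V, Y}, V→{V, Y}, Y→{Y}; now {V, X, Y}.
Read '1': V→{V, Y}, X→{S, U, V, Y}, Y→{Y}; now {S, U, V, Y}.
Read '1': S→{X}, U→{V, Y}, V→{V, Y}, Y→{Y}; now {V, X, Y}.
Read '0': V→{R, V, Y}, X→{R, S}, Y→{S, U}; now {R, S, U, V, Y}.
Read '0': R→{R, V}, S→{S}, U→{T, V}, V→{R, V, Y}, Y→{S, U}; now {R, S, T, U, V, Y}.
Read '0': R→{R, V}, S→{S}, T→{W}, U→{T, V}, V→{R, V, Y}, Y→{S, U}; now {R, S, T, U, V, W, Y}.
Read '0': R→{R, V}, S→{S}, T→{W}, U→{T, V}, V→{R, V, Y}, W→{R, X}, Y→{S, U}; now {R, S, T, U, V, W, X, Y}.

{R, S, T, U, V, W, X, Y}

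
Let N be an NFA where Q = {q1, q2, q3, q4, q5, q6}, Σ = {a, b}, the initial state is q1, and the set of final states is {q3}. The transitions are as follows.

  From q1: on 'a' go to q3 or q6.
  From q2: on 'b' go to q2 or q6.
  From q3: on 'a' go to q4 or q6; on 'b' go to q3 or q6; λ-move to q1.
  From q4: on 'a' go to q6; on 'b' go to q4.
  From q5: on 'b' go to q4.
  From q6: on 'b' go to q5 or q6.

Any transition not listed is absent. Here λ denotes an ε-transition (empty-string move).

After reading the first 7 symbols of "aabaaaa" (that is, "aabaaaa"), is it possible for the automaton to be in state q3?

Yes

Start in {q1}.
Read 'a': {q1} → {q1, q3, q6}.
Read 'a': {q1, q3, q6} → {q1, q3, q4, q6}.
Read 'b': {q1, q3, q4, q6} → {q1, q3, q4, q5, q6}.
Read 'a': {q1, q3, q4, q5, q6} → {q1, q3, q4, q6}.
Read 'a': {q1, q3, q4, q6} → {q1, q3, q4, q6}.
Read 'a': {q1, q3, q4, q6} → {q1, q3, q4, q6}.
Read 'a': {q1, q3, q4, q6} → {q1, q3, q4, q6}.
State q3 is in {q1, q3, q4, q6}.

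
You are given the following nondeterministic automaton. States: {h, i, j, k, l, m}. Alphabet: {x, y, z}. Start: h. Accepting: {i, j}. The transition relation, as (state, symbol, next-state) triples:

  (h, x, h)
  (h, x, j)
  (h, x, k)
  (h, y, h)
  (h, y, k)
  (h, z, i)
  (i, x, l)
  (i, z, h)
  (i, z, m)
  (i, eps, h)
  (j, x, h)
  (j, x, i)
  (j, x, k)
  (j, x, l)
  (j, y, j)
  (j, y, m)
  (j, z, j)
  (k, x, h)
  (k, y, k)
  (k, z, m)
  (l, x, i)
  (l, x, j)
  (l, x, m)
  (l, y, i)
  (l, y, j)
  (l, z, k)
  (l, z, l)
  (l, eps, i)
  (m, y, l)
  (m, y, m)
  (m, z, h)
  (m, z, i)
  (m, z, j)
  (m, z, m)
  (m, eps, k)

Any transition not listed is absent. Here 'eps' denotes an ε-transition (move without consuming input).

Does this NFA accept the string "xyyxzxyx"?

Yes

Start in {h}.
Read 'x': h→{h, j, k}; now {h, j, k}.
Read 'y': h→{h, k}, j→{j, m}, k→{k}; now {h, j, k, m}.
Read 'y': h→{h, k}, j→{j, m}, k→{k}, m→{l, m}; union {h, j, k, l, m}; ε-closure = {h, i, j, k, l, m}.
Read 'x': h→{h, j, k}, i→{l}, j→{h, i, k, l}, k→{h}, l→{i, j, m}, m→∅; now {h, i, j, k, l, m}.
Read 'z': h→{i}, i→{h, m}, j→{j}, k→{m}, l→{k, l}, m→{h, i, j, m}; now {h, i, j, k, l, m}.
Read 'x': h→{h, j, k}, i→{l}, j→{h, i, k, l}, k→{h}, l→{i, j, m}, m→∅; now {h, i, j, k, l, m}.
Read 'y': h→{h, k}, i→∅, j→{j, m}, k→{k}, l→{i, j}, m→{l, m}; now {h, i, j, k, l, m}.
Read 'x': h→{h, j, k}, i→{l}, j→{h, i, k, l}, k→{h}, l→{i, j, m}, m→∅; now {h, i, j, k, l, m}.
The final set {h, i, j, k, l, m} contains the accepting states i, j.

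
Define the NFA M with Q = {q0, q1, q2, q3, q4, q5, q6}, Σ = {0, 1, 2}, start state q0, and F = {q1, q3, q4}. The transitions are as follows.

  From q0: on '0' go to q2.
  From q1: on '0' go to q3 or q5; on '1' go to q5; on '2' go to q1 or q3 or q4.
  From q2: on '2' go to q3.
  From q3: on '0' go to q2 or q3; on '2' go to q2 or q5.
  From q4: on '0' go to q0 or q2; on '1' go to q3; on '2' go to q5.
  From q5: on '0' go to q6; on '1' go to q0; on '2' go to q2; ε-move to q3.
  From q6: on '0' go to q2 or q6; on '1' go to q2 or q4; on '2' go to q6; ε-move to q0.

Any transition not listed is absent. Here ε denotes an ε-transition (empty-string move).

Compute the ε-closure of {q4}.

{q4}

Begin with {q4}.
No ε-moves leave this set, so the closure equals the set itself.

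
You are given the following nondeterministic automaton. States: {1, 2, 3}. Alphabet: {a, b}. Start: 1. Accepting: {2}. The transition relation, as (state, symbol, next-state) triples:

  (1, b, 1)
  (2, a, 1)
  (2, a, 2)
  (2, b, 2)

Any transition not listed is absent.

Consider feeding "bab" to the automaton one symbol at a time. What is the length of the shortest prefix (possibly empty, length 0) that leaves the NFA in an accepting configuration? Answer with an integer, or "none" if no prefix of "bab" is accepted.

none

Start in {1}.
Read 'b': 1→{1}; now {1}.
Read 'a': 1→∅; now ∅.
The set is empty and remains empty for the remaining 1 symbol.
No reachable set along the way intersects F.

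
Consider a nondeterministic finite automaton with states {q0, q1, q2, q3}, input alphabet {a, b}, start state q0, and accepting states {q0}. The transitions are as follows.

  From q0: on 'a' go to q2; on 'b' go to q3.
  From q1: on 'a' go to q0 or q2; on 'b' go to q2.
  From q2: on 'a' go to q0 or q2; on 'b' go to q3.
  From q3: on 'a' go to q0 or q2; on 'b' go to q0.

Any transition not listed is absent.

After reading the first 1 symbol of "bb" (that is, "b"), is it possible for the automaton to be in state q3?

Yes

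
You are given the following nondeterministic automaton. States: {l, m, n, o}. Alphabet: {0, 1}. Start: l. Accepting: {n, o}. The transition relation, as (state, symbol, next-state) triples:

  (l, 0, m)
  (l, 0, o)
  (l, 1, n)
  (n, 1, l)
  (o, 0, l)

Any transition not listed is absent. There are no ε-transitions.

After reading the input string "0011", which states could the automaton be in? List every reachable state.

Start in {l}.
Read '0': l→{m, o}; now {m, o}.
Read '0': m→∅, o→{l}; now {l}.
Read '1': l→{n}; now {n}.
Read '1': n→{l}; now {l}.

{l}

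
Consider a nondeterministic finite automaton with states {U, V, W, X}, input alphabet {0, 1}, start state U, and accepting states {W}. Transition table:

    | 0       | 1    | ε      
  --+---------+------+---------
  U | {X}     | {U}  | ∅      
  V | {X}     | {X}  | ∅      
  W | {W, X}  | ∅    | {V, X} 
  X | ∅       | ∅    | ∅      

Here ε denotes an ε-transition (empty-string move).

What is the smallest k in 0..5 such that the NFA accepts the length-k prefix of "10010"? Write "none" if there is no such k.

Start in {U}.
Read '1': U→{U}; now {U}.
Read '0': U→{X}; now {X}.
Read '0': X→∅; now ∅.
The set is empty and remains empty for the remaining 2 symbols.
No reachable set along the way intersects F.

none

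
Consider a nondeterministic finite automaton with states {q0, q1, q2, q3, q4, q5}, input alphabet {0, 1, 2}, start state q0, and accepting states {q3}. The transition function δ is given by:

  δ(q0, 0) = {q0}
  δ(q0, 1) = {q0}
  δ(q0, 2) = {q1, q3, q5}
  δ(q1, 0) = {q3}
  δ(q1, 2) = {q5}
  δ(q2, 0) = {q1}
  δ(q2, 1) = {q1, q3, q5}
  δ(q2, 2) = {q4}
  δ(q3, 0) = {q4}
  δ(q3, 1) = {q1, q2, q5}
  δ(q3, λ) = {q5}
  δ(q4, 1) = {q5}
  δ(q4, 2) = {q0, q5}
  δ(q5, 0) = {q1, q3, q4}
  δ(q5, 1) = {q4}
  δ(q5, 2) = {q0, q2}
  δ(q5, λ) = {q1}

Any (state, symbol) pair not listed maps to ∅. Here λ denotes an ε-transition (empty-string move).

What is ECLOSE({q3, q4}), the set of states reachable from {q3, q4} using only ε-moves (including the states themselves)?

Begin with {q3, q4}.
ε-move q3 → q5; add q5.
ε-move q5 → q1; add q1.

{q1, q3, q4, q5}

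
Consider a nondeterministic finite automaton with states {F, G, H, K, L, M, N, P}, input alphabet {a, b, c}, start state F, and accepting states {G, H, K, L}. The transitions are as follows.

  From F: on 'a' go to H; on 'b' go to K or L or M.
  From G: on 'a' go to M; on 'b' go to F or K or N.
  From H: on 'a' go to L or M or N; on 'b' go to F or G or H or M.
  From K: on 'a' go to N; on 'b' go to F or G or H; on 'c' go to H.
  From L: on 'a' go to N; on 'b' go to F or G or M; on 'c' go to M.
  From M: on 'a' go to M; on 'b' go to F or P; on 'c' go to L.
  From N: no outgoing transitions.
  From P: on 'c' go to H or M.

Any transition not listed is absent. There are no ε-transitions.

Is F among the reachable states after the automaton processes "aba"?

No

Start in {F}.
Read 'a': {F} → {H}.
Read 'b': {H} → {F, G, H, M}.
Read 'a': {F, G, H, M} → {H, L, M, N}.
State F is not in {H, L, M, N}.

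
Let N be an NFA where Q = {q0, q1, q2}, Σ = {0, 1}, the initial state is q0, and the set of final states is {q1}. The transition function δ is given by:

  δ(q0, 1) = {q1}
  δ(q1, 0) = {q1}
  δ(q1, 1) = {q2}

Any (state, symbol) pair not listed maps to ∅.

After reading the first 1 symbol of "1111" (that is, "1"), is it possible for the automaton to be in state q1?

Start in {q0}.
Read '1': q0→{q1}; now {q1}.
State q1 is in {q1}.

Yes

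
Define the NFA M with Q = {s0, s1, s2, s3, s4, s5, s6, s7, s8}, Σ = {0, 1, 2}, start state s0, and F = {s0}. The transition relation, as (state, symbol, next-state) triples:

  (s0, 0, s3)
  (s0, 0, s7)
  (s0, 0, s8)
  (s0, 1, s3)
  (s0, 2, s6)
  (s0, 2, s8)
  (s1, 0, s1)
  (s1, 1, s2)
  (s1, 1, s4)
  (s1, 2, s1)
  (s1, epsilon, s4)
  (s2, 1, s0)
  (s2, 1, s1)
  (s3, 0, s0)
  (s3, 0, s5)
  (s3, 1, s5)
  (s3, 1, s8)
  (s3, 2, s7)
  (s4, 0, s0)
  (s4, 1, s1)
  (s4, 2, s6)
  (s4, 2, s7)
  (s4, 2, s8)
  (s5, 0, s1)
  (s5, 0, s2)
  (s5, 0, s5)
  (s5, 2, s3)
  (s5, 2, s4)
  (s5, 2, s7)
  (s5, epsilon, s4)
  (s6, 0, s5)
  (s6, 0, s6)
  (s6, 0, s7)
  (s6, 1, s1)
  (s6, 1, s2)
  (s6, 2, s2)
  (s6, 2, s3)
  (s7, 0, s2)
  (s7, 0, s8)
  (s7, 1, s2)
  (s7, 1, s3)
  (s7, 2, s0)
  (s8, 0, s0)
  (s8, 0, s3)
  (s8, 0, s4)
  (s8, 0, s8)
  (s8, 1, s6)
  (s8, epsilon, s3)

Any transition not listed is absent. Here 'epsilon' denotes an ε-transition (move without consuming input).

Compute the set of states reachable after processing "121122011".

{s0, s1, s2, s3, s4, s5, s6, s8}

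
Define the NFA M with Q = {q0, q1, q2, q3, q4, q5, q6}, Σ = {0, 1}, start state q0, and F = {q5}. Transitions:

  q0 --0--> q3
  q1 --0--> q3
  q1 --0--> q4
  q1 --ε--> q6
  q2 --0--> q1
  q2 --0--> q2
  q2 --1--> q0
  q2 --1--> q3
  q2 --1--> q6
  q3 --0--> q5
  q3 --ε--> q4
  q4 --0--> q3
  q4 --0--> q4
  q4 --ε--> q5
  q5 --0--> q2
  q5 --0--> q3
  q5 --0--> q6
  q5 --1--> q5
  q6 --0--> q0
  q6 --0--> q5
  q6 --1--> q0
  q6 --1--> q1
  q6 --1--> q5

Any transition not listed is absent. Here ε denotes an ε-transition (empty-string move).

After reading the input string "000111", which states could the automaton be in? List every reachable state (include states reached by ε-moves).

Start in {q0}.
Read '0': q0→{q3}; union {q3}; ε-closure = {q3, q4, q5}.
Read '0': q3→{q5}, q4→{q3, q4}, q5→{q2, q3, q6}; now {q2, q3, q4, q5, q6}.
Read '0': q2→{q1, q2}, q3→{q5}, q4→{q3, q4}, q5→{q2, q3, q6}, q6→{q0, q5}; now {q0, q1, q2, q3, q4, q5, q6}.
Read '1': q0→∅, q1→∅, q2→{q0, q3, q6}, q3→∅, q4→∅, q5→{q5}, q6→{q0, q1, q5}; union {q0, q1, q3, q5, q6}; ε-closure = {q0, q1, q3, q4, q5, q6}.
Read '1': q0→∅, q1→∅, q3→∅, q4→∅, q5→{q5}, q6→{q0, q1, q5}; union {q0, q1, q5}; ε-closure = {q0, q1, q5, q6}.
Read '1': q0→∅, q1→∅, q5→{q5}, q6→{q0, q1, q5}; union {q0, q1, q5}; ε-closure = {q0, q1, q5, q6}.

{q0, q1, q5, q6}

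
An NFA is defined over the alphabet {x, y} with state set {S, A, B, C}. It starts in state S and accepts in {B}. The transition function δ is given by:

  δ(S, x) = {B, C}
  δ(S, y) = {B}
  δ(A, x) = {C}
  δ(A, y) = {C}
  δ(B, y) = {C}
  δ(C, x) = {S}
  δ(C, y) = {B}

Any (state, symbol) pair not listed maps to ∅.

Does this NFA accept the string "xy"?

Yes

Start in {S}.
Read 'x': S→{B, C}; now {B, C}.
Read 'y': B→{C}, C→{B}; now {B, C}.
The final set {B, C} contains the accepting state B.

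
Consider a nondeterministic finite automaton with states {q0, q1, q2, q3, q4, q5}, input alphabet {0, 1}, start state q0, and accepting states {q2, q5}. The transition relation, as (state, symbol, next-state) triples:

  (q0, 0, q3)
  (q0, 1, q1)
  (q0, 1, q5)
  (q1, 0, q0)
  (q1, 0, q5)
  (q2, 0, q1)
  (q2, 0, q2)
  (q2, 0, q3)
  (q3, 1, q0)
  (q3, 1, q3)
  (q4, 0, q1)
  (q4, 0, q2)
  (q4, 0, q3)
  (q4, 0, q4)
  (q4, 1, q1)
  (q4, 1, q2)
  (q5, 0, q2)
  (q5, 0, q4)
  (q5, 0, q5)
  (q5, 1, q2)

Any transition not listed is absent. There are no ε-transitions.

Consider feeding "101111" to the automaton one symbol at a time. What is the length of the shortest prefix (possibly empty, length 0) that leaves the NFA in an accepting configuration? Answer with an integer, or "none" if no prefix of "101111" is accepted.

1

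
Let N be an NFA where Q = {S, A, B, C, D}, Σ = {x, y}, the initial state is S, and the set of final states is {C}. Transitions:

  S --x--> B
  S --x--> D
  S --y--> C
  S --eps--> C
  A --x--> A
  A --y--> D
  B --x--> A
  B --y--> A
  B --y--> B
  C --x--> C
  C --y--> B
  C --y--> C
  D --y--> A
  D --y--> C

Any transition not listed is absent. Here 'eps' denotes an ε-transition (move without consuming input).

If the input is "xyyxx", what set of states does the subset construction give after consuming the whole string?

{A, C}

Start: ε-closure({S}) = {S, C}.
Read 'x': {S, C} → {B, C, D}.
Read 'y': {B, C, D} → {A, B, C}.
Read 'y': {A, B, C} → {A, B, C, D}.
Read 'x': {A, B, C, D} → {A, C}.
Read 'x': {A, C} → {A, C}.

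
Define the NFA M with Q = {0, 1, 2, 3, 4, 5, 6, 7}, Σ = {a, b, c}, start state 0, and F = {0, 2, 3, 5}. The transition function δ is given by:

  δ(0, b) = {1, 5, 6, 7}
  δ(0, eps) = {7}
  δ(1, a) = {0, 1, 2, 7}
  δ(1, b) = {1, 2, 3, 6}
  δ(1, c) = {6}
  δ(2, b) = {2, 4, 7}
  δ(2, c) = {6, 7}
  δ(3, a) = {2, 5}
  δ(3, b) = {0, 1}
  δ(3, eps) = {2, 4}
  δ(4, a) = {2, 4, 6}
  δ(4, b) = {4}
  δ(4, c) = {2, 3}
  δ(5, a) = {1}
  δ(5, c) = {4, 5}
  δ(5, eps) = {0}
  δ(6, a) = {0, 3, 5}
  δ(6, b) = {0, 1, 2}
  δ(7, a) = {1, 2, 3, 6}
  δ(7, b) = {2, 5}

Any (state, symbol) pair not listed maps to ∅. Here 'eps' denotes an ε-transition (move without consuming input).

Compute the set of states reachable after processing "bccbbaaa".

Start: ε-closure({0}) = {0, 7}.
Read 'b': 0→{1, 5, 6, 7}, 7→{2, 5}; union {1, 2, 5, 6, 7}; ε-closure = {0, 1, 2, 5, 6, 7}.
Read 'c': 0→∅, 1→{6}, 2→{6, 7}, 5→{4, 5}, 6→∅, 7→∅; union {4, 5, 6, 7}; ε-closure = {0, 4, 5, 6, 7}.
Read 'c': 0→∅, 4→{2, 3}, 5→{4, 5}, 6→∅, 7→∅; union {2, 3, 4, 5}; ε-closure = {0, 2, 3, 4, 5, 7}.
Read 'b': 0→{1, 5, 6, 7}, 2→{2, 4, 7}, 3→{0, 1}, 4→{4}, 5→∅, 7→{2, 5}; now {0, 1, 2, 4, 5, 6, 7}.
Read 'b': 0→{1, 5, 6, 7}, 1→{1, 2, 3, 6}, 2→{2, 4, 7}, 4→{4}, 5→∅, 6→{0, 1, 2}, 7→{2, 5}; now {0, 1, 2, 3, 4, 5, 6, 7}.
Read 'a': 0→∅, 1→{0, 1, 2, 7}, 2→∅, 3→{2, 5}, 4→{2, 4, 6}, 5→{1}, 6→{0, 3, 5}, 7→{1, 2, 3, 6}; now {0, 1, 2, 3, 4, 5, 6, 7}.
Read 'a': 0→∅, 1→{0, 1, 2, 7}, 2→∅, 3→{2, 5}, 4→{2, 4, 6}, 5→{1}, 6→{0, 3, 5}, 7→{1, 2, 3, 6}; now {0, 1, 2, 3, 4, 5, 6, 7}.
Read 'a': 0→∅, 1→{0, 1, 2, 7}, 2→∅, 3→{2, 5}, 4→{2, 4, 6}, 5→{1}, 6→{0, 3, 5}, 7→{1, 2, 3, 6}; now {0, 1, 2, 3, 4, 5, 6, 7}.

{0, 1, 2, 3, 4, 5, 6, 7}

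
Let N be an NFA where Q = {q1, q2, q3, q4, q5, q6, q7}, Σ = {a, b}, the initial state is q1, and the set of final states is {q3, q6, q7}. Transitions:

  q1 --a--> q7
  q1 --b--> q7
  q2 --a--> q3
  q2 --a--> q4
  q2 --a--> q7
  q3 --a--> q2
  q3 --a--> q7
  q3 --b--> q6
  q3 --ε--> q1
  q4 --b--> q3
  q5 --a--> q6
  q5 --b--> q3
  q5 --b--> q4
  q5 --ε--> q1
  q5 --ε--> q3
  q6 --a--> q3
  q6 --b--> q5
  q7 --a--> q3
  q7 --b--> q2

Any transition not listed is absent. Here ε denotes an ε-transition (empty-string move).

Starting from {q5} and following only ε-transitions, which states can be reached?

Begin with {q5}.
ε-move q5 → q1; add q1.
ε-move q5 → q3; add q3.

{q1, q3, q5}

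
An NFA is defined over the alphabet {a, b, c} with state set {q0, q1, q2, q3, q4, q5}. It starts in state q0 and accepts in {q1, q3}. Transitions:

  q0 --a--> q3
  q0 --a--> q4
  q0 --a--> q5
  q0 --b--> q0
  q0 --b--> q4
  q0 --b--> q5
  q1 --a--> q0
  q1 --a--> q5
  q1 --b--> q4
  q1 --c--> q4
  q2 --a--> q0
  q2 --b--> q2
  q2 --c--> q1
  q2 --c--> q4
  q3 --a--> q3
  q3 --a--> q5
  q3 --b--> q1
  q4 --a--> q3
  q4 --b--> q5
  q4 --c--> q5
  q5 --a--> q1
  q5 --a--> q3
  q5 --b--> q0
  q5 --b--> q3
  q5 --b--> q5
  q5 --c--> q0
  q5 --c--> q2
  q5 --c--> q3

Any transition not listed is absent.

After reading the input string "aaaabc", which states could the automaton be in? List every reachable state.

{q0, q2, q3, q4, q5}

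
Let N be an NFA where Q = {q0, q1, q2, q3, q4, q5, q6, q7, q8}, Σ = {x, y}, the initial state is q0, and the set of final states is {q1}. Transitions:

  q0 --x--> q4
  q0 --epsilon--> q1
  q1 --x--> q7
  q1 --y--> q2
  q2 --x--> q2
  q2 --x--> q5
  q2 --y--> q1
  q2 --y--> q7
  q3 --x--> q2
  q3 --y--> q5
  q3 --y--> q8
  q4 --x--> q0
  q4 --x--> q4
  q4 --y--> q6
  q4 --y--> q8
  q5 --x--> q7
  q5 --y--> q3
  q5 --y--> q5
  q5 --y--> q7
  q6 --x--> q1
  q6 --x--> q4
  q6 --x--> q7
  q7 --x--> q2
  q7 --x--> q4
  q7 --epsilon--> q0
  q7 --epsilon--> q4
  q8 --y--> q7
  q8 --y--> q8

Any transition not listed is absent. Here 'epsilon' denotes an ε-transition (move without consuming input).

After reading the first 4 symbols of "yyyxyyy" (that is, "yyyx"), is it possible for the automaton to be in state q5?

Start: ε-closure({q0}) = {q0, q1}.
Read 'y': q0→∅, q1→{q2}; now {q2}.
Read 'y': q2→{q1, q7}; union {q1, q7}; ε-closure = {q0, q1, q4, q7}.
Read 'y': q0→∅, q1→{q2}, q4→{q6, q8}, q7→∅; now {q2, q6, q8}.
Read 'x': q2→{q2, q5}, q6→{q1, q4, q7}, q8→∅; union {q1, q2, q4, q5, q7}; ε-closure = {q0, q1, q2, q4, q5, q7}.
State q5 is in {q0, q1, q2, q4, q5, q7}.

Yes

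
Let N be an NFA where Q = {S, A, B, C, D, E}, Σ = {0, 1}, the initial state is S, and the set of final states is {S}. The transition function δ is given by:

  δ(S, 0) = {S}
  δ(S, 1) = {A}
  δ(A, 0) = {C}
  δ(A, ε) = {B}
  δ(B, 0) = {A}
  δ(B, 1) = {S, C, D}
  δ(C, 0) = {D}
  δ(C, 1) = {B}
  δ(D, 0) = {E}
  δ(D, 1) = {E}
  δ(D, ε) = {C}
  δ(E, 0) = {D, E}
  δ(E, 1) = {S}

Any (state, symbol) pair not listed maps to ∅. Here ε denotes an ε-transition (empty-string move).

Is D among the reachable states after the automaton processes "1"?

Start in {S}.
Read '1': S→{A}; union {A}; ε-closure = {A, B}.
State D is not in {A, B}.

No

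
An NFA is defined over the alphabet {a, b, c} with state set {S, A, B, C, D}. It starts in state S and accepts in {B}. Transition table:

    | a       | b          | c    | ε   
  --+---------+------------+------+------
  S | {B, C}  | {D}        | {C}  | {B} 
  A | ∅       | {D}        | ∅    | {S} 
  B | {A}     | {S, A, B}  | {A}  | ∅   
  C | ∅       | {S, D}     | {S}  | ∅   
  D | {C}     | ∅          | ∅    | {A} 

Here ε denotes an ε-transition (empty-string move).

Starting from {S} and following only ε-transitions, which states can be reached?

{S, B}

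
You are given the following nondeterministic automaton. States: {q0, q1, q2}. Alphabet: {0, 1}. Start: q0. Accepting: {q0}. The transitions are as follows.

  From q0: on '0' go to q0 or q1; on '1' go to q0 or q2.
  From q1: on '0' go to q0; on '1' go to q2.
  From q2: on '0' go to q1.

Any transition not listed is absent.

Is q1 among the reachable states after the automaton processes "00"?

Start in {q0}.
Read '0': {q0} → {q0, q1}.
Read '0': {q0, q1} → {q0, q1}.
State q1 is in {q0, q1}.

Yes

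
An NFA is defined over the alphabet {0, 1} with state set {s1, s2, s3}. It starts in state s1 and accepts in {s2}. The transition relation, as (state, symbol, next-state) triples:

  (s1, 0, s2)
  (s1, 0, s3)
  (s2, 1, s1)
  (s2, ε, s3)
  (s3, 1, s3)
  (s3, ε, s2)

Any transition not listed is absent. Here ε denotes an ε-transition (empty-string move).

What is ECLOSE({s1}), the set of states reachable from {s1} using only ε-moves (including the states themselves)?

{s1}

Begin with {s1}.
No ε-moves leave this set, so the closure equals the set itself.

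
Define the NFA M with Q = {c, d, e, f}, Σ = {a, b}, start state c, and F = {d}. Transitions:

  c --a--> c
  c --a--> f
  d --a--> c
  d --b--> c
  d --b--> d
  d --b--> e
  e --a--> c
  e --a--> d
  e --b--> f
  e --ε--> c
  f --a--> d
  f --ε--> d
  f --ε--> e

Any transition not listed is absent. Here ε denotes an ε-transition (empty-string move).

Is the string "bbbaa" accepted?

No

Start in {c}.
Read 'b': c→∅; now ∅.
The set is empty and remains empty for the remaining 4 symbols.
The final set ∅ contains no accepting state.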